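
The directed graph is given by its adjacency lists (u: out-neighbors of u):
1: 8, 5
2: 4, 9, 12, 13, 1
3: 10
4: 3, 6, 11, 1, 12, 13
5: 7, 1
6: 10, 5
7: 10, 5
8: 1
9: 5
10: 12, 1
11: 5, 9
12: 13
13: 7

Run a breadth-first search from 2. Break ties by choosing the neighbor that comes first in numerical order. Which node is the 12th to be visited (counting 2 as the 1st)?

7

Visit 2; enqueue 1, 4, 9, 12, 13 → queue [1, 4, 9, 12, 13]
Visit 1; enqueue 5, 8 → queue [4, 9, 12, 13, 5, 8]
Visit 4; enqueue 3, 6, 11 → queue [9, 12, 13, 5, 8, 3, 6, 11]
Visit 9 → queue [12, 13, 5, 8, 3, 6, 11]
Visit 12 → queue [13, 5, 8, 3, 6, 11]
Visit 13; enqueue 7 → queue [5, 8, 3, 6, 11, 7]
Visit 5 → queue [8, 3, 6, 11, 7]
Visit 8 → queue [3, 6, 11, 7]
Visit 3; enqueue 10 → queue [6, 11, 7, 10]
Visit 6 → queue [11, 7, 10]
Visit 11 → queue [7, 10]
Visit 7 → queue [10]
Visit 10 → queue []

Visit order: 2, 1, 4, 9, 12, 13, 5, 8, 3, 6, 11, 7, 10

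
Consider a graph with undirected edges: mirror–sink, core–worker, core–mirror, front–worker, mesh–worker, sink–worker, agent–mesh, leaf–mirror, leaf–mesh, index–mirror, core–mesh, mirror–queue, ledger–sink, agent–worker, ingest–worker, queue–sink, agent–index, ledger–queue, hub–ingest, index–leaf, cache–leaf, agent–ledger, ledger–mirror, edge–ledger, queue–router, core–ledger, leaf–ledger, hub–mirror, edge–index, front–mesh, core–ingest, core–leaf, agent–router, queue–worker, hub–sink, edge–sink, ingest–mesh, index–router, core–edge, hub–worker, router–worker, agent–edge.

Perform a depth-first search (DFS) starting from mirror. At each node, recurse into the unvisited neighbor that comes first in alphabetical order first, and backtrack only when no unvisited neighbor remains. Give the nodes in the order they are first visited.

mirror -> core -> edge -> agent -> index -> leaf -> cache -> ledger -> queue -> router -> worker -> front -> mesh -> ingest -> hub -> sink

Visit mirror
mirror → core
core → edge
edge → agent
agent → index
index → leaf
leaf → cache
leaf → ledger
ledger → queue
queue → router
router → worker
worker → front
front → mesh
mesh → ingest
ingest → hub
hub → sink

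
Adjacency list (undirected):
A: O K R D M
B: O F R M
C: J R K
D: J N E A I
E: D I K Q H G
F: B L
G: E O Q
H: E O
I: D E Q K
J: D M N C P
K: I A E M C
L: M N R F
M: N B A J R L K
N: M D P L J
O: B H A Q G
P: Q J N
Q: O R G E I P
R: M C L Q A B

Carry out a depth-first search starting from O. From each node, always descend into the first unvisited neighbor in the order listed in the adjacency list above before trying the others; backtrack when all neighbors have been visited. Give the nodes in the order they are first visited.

Visit O
O → B
B → F
F → L
L → M
M → N
N → D
D → J
J → C
C → R
R → Q
Q → G
G → E
E → I
I → K
K → A
E → H
Q → P

O -> B -> F -> L -> M -> N -> D -> J -> C -> R -> Q -> G -> E -> I -> K -> A -> H -> P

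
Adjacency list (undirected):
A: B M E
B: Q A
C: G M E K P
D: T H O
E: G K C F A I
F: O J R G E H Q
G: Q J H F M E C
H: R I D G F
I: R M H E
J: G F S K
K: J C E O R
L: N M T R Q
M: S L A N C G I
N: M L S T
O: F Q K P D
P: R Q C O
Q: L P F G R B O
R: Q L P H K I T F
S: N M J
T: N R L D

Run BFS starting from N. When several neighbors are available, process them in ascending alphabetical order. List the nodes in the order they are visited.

N, L, M, S, T, Q, R, A, C, G, I, J, D, B, F, O, P, H, K, E

Visit N; enqueue L, M, S, T → queue [L, M, S, T]
Visit L; enqueue Q, R → queue [M, S, T, Q, R]
Visit M; enqueue A, C, G, I → queue [S, T, Q, R, A, C, G, I]
Visit S; enqueue J → queue [T, Q, R, A, C, G, I, J]
Visit T; enqueue D → queue [Q, R, A, C, G, I, J, D]
Visit Q; enqueue B, F, O, P → queue [R, A, C, G, I, J, D, B, F, O, P]
Visit R; enqueue H, K → queue [A, C, G, I, J, D, B, F, O, P, H, K]
Visit A; enqueue E → queue [C, G, I, J, D, B, F, O, P, H, K, E]
Visit C → queue [G, I, J, D, B, F, O, P, H, K, E]
Visit G → queue [I, J, D, B, F, O, P, H, K, E]
Visit I → queue [J, D, B, F, O, P, H, K, E]
Visit J → queue [D, B, F, O, P, H, K, E]
Visit D → queue [B, F, O, P, H, K, E]
Visit B → queue [F, O, P, H, K, E]
Visit F → queue [O, P, H, K, E]
Visit O → queue [P, H, K, E]
Visit P → queue [H, K, E]
Visit H → queue [K, E]
Visit K → queue [E]
Visit E → queue []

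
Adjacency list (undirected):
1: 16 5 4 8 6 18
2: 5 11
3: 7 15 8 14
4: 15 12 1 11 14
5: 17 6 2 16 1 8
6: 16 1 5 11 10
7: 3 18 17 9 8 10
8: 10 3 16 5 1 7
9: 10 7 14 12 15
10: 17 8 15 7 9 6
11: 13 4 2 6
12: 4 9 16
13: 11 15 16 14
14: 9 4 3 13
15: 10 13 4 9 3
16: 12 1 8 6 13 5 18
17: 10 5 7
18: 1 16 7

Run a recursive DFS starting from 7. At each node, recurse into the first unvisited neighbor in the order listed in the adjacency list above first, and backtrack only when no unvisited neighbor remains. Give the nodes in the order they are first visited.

Visit 7
7 → 3
3 → 15
15 → 10
10 → 17
17 → 5
5 → 6
6 → 16
16 → 12
12 → 4
4 → 1
1 → 8
1 → 18
4 → 11
11 → 13
13 → 14
14 → 9
11 → 2

7, 3, 15, 10, 17, 5, 6, 16, 12, 4, 1, 8, 18, 11, 13, 14, 9, 2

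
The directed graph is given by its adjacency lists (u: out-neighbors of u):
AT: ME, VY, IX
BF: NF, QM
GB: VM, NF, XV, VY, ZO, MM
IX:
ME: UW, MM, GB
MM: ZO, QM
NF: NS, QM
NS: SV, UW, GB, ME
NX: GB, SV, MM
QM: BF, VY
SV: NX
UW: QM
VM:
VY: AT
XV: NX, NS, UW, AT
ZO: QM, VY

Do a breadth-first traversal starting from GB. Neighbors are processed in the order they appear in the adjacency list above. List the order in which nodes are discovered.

GB → VM → NF → XV → VY → ZO → MM → NS → QM → NX → UW → AT → SV → ME → BF → IX

Visit GB; enqueue VM, NF, XV, VY, ZO, MM → queue [VM, NF, XV, VY, ZO, MM]
Visit VM → queue [NF, XV, VY, ZO, MM]
Visit NF; enqueue NS, QM → queue [XV, VY, ZO, MM, NS, QM]
Visit XV; enqueue NX, UW, AT → queue [VY, ZO, MM, NS, QM, NX, UW, AT]
Visit VY → queue [ZO, MM, NS, QM, NX, UW, AT]
Visit ZO → queue [MM, NS, QM, NX, UW, AT]
Visit MM → queue [NS, QM, NX, UW, AT]
Visit NS; enqueue SV, ME → queue [QM, NX, UW, AT, SV, ME]
Visit QM; enqueue BF → queue [NX, UW, AT, SV, ME, BF]
Visit NX → queue [UW, AT, SV, ME, BF]
Visit UW → queue [AT, SV, ME, BF]
Visit AT; enqueue IX → queue [SV, ME, BF, IX]
Visit SV → queue [ME, BF, IX]
Visit ME → queue [BF, IX]
Visit BF → queue [IX]
Visit IX → queue []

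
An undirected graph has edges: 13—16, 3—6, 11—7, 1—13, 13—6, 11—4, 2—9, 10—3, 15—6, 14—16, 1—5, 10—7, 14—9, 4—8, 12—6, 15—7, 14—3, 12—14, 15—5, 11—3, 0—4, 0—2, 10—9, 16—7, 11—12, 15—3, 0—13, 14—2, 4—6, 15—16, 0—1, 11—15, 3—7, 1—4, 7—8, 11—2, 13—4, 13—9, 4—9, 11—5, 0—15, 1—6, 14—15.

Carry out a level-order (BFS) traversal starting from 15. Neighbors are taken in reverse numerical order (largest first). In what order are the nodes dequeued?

Visit 15; enqueue 16, 14, 11, 7, 6, 5, 3, 0 → queue [16, 14, 11, 7, 6, 5, 3, 0]
Visit 16; enqueue 13 → queue [14, 11, 7, 6, 5, 3, 0, 13]
Visit 14; enqueue 12, 9, 2 → queue [11, 7, 6, 5, 3, 0, 13, 12, 9, 2]
Visit 11; enqueue 4 → queue [7, 6, 5, 3, 0, 13, 12, 9, 2, 4]
Visit 7; enqueue 10, 8 → queue [6, 5, 3, 0, 13, 12, 9, 2, 4, 10, 8]
Visit 6; enqueue 1 → queue [5, 3, 0, 13, 12, 9, 2, 4, 10, 8, 1]
Visit 5 → queue [3, 0, 13, 12, 9, 2, 4, 10, 8, 1]
Visit 3 → queue [0, 13, 12, 9, 2, 4, 10, 8, 1]
Visit 0 → queue [13, 12, 9, 2, 4, 10, 8, 1]
Visit 13 → queue [12, 9, 2, 4, 10, 8, 1]
Visit 12 → queue [9, 2, 4, 10, 8, 1]
Visit 9 → queue [2, 4, 10, 8, 1]
Visit 2 → queue [4, 10, 8, 1]
Visit 4 → queue [10, 8, 1]
Visit 10 → queue [8, 1]
Visit 8 → queue [1]
Visit 1 → queue []

15 16 14 11 7 6 5 3 0 13 12 9 2 4 10 8 1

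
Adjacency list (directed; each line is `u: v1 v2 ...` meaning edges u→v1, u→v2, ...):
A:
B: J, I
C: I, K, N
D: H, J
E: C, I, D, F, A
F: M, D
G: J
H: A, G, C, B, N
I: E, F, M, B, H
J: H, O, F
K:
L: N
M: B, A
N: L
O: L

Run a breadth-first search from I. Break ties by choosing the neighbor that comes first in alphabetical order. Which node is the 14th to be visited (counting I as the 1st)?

Visit I; enqueue B, E, F, H, M → queue [B, E, F, H, M]
Visit B; enqueue J → queue [E, F, H, M, J]
Visit E; enqueue A, C, D → queue [F, H, M, J, A, C, D]
Visit F → queue [H, M, J, A, C, D]
Visit H; enqueue G, N → queue [M, J, A, C, D, G, N]
Visit M → queue [J, A, C, D, G, N]
Visit J; enqueue O → queue [A, C, D, G, N, O]
Visit A → queue [C, D, G, N, O]
Visit C; enqueue K → queue [D, G, N, O, K]
Visit D → queue [G, N, O, K]
Visit G → queue [N, O, K]
Visit N; enqueue L → queue [O, K, L]
Visit O → queue [K, L]
Visit K → queue [L]
Visit L → queue []

Visit order: I, B, E, F, H, M, J, A, C, D, G, N, O, K, L

K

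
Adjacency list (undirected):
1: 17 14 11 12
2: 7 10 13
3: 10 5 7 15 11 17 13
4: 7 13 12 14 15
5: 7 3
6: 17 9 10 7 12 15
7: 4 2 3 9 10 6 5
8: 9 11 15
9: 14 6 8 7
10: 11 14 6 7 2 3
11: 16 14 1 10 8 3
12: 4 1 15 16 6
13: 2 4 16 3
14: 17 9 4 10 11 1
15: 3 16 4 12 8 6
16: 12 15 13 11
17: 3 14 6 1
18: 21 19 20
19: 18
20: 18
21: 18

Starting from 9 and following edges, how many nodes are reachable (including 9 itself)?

17

BFS from 9 visits: 9, 14, 8, 7, 6, 17, 11, 10, 4, 1, 15, 5, 3, 2, 12, 16, 13
Reachable nodes: 17 of 21 total.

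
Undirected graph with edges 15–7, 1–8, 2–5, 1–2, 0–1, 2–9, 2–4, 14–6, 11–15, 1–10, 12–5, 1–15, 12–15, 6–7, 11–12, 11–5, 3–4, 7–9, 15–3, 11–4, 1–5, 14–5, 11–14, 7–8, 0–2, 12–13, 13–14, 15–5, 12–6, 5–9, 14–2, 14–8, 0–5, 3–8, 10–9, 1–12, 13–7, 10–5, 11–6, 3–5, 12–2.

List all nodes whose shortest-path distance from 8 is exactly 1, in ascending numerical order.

1, 3, 7, 14

Level 0: 8
Level 1: 1, 3, 7, 14
Level 2: 0, 2, 4, 5, 6, 9, 10, 11, 12, 13, 15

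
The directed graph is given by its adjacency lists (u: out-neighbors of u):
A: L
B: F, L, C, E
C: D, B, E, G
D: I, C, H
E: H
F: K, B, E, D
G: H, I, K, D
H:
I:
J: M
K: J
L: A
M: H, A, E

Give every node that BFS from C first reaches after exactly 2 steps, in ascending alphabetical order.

Level 0: C
Level 1: B, D, E, G
Level 2: F, H, I, K, L
Level 3: A, J
Level 4: M

F, H, I, K, L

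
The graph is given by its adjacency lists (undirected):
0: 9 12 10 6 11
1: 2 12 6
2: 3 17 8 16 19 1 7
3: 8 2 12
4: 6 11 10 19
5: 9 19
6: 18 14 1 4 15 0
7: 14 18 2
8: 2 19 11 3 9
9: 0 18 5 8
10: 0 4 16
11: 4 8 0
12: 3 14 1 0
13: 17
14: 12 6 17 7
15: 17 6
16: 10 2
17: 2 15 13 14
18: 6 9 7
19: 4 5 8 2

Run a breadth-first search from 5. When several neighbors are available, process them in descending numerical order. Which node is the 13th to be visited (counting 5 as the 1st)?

Visit 5; enqueue 19, 9 → queue [19, 9]
Visit 19; enqueue 8, 4, 2 → queue [9, 8, 4, 2]
Visit 9; enqueue 18, 0 → queue [8, 4, 2, 18, 0]
Visit 8; enqueue 11, 3 → queue [4, 2, 18, 0, 11, 3]
Visit 4; enqueue 10, 6 → queue [2, 18, 0, 11, 3, 10, 6]
Visit 2; enqueue 17, 16, 7, 1 → queue [18, 0, 11, 3, 10, 6, 17, 16, 7, 1]
Visit 18 → queue [0, 11, 3, 10, 6, 17, 16, 7, 1]
Visit 0; enqueue 12 → queue [11, 3, 10, 6, 17, 16, 7, 1, 12]
Visit 11 → queue [3, 10, 6, 17, 16, 7, 1, 12]
Visit 3 → queue [10, 6, 17, 16, 7, 1, 12]
Visit 10 → queue [6, 17, 16, 7, 1, 12]
Visit 6; enqueue 15, 14 → queue [17, 16, 7, 1, 12, 15, 14]
Visit 17; enqueue 13 → queue [16, 7, 1, 12, 15, 14, 13]
Visit 16 → queue [7, 1, 12, 15, 14, 13]
Visit 7 → queue [1, 12, 15, 14, 13]
Visit 1 → queue [12, 15, 14, 13]
Visit 12 → queue [15, 14, 13]
Visit 15 → queue [14, 13]
Visit 14 → queue [13]
Visit 13 → queue []

Visit order: 5, 19, 9, 8, 4, 2, 18, 0, 11, 3, 10, 6, 17, 16, 7, 1, 12, 15, 14, 13

17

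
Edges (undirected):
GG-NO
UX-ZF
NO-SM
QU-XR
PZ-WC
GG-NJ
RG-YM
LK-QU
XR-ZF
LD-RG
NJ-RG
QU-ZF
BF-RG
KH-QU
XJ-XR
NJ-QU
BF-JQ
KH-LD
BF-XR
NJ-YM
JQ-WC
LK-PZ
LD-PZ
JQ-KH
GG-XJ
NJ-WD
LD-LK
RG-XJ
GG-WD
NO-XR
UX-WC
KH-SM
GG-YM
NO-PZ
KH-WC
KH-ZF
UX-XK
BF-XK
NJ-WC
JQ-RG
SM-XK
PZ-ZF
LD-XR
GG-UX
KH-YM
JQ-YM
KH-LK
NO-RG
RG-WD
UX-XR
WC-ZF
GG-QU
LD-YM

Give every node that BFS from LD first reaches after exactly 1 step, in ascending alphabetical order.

KH, LK, PZ, RG, XR, YM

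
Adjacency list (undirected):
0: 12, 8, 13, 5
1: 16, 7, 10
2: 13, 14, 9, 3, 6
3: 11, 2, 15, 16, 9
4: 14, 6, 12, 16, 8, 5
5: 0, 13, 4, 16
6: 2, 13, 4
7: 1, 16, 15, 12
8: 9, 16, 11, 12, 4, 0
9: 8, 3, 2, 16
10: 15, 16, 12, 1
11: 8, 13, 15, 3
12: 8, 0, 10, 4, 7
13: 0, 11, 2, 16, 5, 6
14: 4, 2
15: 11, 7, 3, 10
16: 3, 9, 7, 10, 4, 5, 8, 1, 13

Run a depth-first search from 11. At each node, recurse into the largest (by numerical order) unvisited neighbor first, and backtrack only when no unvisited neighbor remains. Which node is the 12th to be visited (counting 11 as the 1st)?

12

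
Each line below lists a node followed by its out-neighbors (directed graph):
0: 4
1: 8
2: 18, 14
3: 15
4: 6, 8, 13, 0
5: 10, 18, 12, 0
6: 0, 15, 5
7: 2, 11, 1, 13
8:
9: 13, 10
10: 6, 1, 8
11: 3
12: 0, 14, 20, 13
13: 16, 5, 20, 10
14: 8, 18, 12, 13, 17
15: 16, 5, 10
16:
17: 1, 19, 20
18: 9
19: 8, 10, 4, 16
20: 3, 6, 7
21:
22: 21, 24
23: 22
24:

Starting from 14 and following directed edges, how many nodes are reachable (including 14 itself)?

BFS from 14 visits: 14, 8, 12, 13, 17, 18, 0, 20, 5, 10, 16, 1, 19, 9, 4, 3, 6, 7, 15, 2, 11
Reachable nodes: 21 of 25 total.

21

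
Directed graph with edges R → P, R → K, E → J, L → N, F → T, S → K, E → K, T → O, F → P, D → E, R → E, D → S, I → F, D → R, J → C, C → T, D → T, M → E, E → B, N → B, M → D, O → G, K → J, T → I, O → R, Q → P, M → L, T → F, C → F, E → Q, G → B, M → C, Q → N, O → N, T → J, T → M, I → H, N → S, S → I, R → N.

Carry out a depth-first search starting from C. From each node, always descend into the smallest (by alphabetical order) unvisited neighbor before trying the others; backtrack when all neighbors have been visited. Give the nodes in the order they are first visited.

C, F, P, T, I, H, J, M, D, E, B, K, Q, N, S, R, L, O, G

Visit C
C → F
F → P
F → T
T → I
I → H
T → J
T → M
M → D
D → E
E → B
E → K
E → Q
Q → N
N → S
D → R
M → L
T → O
O → G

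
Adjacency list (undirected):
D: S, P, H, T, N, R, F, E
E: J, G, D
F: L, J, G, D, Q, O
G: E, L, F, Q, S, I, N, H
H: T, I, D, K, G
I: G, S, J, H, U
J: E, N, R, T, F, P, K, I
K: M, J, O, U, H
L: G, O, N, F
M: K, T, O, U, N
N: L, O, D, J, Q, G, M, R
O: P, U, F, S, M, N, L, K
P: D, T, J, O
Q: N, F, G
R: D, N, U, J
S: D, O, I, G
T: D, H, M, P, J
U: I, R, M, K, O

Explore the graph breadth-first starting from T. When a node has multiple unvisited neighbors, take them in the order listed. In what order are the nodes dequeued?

Visit T; enqueue D, H, M, P, J → queue [D, H, M, P, J]
Visit D; enqueue S, N, R, F, E → queue [H, M, P, J, S, N, R, F, E]
Visit H; enqueue I, K, G → queue [M, P, J, S, N, R, F, E, I, K, G]
Visit M; enqueue O, U → queue [P, J, S, N, R, F, E, I, K, G, O, U]
Visit P → queue [J, S, N, R, F, E, I, K, G, O, U]
Visit J → queue [S, N, R, F, E, I, K, G, O, U]
Visit S → queue [N, R, F, E, I, K, G, O, U]
Visit N; enqueue L, Q → queue [R, F, E, I, K, G, O, U, L, Q]
Visit R → queue [F, E, I, K, G, O, U, L, Q]
Visit F → queue [E, I, K, G, O, U, L, Q]
Visit E → queue [I, K, G, O, U, L, Q]
Visit I → queue [K, G, O, U, L, Q]
Visit K → queue [G, O, U, L, Q]
Visit G → queue [O, U, L, Q]
Visit O → queue [U, L, Q]
Visit U → queue [L, Q]
Visit L → queue [Q]
Visit Q → queue []

T D H M P J S N R F E I K G O U L Q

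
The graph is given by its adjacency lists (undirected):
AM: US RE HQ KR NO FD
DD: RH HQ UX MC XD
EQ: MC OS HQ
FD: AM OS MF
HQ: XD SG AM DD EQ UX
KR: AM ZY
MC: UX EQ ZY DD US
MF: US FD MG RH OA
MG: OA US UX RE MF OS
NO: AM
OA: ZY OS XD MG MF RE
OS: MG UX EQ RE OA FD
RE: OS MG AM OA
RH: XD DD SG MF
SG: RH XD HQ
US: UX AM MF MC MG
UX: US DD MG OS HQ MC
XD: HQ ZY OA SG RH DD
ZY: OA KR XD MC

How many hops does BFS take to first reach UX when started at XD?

Level 0: XD
Level 1: DD, HQ, OA, RH, SG, ZY
Level 2: AM, EQ, KR, MC, MF, MG, OS, RE, UX
Level 3: FD, NO, US
UX first appears at level 2.

2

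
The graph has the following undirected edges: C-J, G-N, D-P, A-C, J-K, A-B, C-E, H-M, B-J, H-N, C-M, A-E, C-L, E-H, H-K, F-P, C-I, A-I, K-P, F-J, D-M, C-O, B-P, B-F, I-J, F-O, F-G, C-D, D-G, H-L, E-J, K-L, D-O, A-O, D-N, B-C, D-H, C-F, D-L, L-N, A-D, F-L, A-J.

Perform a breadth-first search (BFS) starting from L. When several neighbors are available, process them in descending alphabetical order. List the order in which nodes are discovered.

L, N, K, H, F, D, C, G, P, J, M, E, O, B, A, I

Visit L; enqueue N, K, H, F, D, C → queue [N, K, H, F, D, C]
Visit N; enqueue G → queue [K, H, F, D, C, G]
Visit K; enqueue P, J → queue [H, F, D, C, G, P, J]
Visit H; enqueue M, E → queue [F, D, C, G, P, J, M, E]
Visit F; enqueue O, B → queue [D, C, G, P, J, M, E, O, B]
Visit D; enqueue A → queue [C, G, P, J, M, E, O, B, A]
Visit C; enqueue I → queue [G, P, J, M, E, O, B, A, I]
Visit G → queue [P, J, M, E, O, B, A, I]
Visit P → queue [J, M, E, O, B, A, I]
Visit J → queue [M, E, O, B, A, I]
Visit M → queue [E, O, B, A, I]
Visit E → queue [O, B, A, I]
Visit O → queue [B, A, I]
Visit B → queue [A, I]
Visit A → queue [I]
Visit I → queue []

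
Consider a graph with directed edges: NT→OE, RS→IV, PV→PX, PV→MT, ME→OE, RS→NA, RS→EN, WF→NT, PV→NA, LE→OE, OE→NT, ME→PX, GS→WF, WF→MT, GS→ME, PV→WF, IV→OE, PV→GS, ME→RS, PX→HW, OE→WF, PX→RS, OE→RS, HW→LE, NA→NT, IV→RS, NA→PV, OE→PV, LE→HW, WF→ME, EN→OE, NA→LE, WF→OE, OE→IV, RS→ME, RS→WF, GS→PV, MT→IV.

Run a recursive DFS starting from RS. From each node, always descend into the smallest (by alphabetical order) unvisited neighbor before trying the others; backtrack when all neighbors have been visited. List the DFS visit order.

RS EN OE IV NT PV GS ME PX HW LE WF MT NA

Visit RS
RS → EN
EN → OE
OE → IV
OE → NT
OE → PV
PV → GS
GS → ME
ME → PX
PX → HW
HW → LE
GS → WF
WF → MT
PV → NA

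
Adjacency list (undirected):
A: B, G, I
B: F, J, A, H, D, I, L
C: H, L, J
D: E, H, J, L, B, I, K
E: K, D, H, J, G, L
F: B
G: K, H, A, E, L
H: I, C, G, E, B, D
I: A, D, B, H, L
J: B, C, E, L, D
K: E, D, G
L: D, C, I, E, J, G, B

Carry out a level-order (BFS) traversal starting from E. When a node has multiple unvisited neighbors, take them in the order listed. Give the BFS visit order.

E -> K -> D -> H -> J -> G -> L -> B -> I -> C -> A -> F

Visit E; enqueue K, D, H, J, G, L → queue [K, D, H, J, G, L]
Visit K → queue [D, H, J, G, L]
Visit D; enqueue B, I → queue [H, J, G, L, B, I]
Visit H; enqueue C → queue [J, G, L, B, I, C]
Visit J → queue [G, L, B, I, C]
Visit G; enqueue A → queue [L, B, I, C, A]
Visit L → queue [B, I, C, A]
Visit B; enqueue F → queue [I, C, A, F]
Visit I → queue [C, A, F]
Visit C → queue [A, F]
Visit A → queue [F]
Visit F → queue []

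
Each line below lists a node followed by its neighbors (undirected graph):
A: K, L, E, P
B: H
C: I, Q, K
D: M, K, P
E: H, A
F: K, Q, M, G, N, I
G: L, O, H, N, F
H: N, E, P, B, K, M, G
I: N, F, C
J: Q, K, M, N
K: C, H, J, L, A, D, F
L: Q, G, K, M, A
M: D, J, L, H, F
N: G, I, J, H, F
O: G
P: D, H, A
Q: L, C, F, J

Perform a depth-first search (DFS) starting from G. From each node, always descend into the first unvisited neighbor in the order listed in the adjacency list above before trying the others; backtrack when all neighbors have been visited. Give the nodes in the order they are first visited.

G -> L -> Q -> C -> I -> N -> J -> K -> H -> E -> A -> P -> D -> M -> F -> B -> O

Visit G
G → L
L → Q
Q → C
C → I
I → N
N → J
J → K
K → H
H → E
E → A
A → P
P → D
D → M
M → F
H → B
G → O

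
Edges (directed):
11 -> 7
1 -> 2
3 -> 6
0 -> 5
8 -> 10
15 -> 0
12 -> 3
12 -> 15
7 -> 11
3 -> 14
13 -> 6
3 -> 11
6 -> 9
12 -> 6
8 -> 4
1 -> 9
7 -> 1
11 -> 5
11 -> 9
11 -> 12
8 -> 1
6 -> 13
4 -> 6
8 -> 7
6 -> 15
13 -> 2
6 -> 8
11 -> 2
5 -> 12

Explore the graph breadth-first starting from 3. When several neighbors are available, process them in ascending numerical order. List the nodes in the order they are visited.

3, 6, 11, 14, 8, 9, 13, 15, 2, 5, 7, 12, 1, 4, 10, 0

Visit 3; enqueue 6, 11, 14 → queue [6, 11, 14]
Visit 6; enqueue 8, 9, 13, 15 → queue [11, 14, 8, 9, 13, 15]
Visit 11; enqueue 2, 5, 7, 12 → queue [14, 8, 9, 13, 15, 2, 5, 7, 12]
Visit 14 → queue [8, 9, 13, 15, 2, 5, 7, 12]
Visit 8; enqueue 1, 4, 10 → queue [9, 13, 15, 2, 5, 7, 12, 1, 4, 10]
Visit 9 → queue [13, 15, 2, 5, 7, 12, 1, 4, 10]
Visit 13 → queue [15, 2, 5, 7, 12, 1, 4, 10]
Visit 15; enqueue 0 → queue [2, 5, 7, 12, 1, 4, 10, 0]
Visit 2 → queue [5, 7, 12, 1, 4, 10, 0]
Visit 5 → queue [7, 12, 1, 4, 10, 0]
Visit 7 → queue [12, 1, 4, 10, 0]
Visit 12 → queue [1, 4, 10, 0]
Visit 1 → queue [4, 10, 0]
Visit 4 → queue [10, 0]
Visit 10 → queue [0]
Visit 0 → queue []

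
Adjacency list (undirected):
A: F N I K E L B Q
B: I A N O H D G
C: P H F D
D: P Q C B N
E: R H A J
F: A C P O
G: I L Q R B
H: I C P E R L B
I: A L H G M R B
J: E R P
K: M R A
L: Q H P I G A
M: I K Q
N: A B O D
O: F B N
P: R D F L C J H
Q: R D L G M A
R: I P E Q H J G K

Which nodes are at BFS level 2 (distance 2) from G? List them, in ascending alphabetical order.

Level 0: G
Level 1: B, I, L, Q, R
Level 2: A, D, E, H, J, K, M, N, O, P
Level 3: C, F

A, D, E, H, J, K, M, N, O, P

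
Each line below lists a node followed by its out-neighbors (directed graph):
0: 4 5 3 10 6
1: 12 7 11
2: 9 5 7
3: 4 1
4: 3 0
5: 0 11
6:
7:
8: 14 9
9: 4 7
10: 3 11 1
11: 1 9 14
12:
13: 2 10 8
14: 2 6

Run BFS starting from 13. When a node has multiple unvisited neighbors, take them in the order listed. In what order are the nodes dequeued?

13 -> 2 -> 10 -> 8 -> 9 -> 5 -> 7 -> 3 -> 11 -> 1 -> 14 -> 4 -> 0 -> 12 -> 6

Visit 13; enqueue 2, 10, 8 → queue [2, 10, 8]
Visit 2; enqueue 9, 5, 7 → queue [10, 8, 9, 5, 7]
Visit 10; enqueue 3, 11, 1 → queue [8, 9, 5, 7, 3, 11, 1]
Visit 8; enqueue 14 → queue [9, 5, 7, 3, 11, 1, 14]
Visit 9; enqueue 4 → queue [5, 7, 3, 11, 1, 14, 4]
Visit 5; enqueue 0 → queue [7, 3, 11, 1, 14, 4, 0]
Visit 7 → queue [3, 11, 1, 14, 4, 0]
Visit 3 → queue [11, 1, 14, 4, 0]
Visit 11 → queue [1, 14, 4, 0]
Visit 1; enqueue 12 → queue [14, 4, 0, 12]
Visit 14; enqueue 6 → queue [4, 0, 12, 6]
Visit 4 → queue [0, 12, 6]
Visit 0 → queue [12, 6]
Visit 12 → queue [6]
Visit 6 → queue []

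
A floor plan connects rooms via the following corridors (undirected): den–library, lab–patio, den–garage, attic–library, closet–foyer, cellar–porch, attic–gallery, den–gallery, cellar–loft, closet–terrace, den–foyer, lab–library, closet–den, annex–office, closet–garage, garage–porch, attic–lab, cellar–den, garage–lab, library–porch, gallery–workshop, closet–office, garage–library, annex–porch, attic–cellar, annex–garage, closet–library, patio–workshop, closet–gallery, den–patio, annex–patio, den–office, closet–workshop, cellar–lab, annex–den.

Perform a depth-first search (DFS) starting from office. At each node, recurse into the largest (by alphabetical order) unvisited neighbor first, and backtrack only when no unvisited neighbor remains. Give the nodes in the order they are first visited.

office, den, patio, workshop, gallery, closet, terrace, library, porch, garage, lab, cellar, loft, attic, annex, foyer

Visit office
office → den
den → patio
patio → workshop
workshop → gallery
gallery → closet
closet → terrace
closet → library
library → porch
porch → garage
garage → lab
lab → cellar
cellar → loft
cellar → attic
garage → annex
closet → foyer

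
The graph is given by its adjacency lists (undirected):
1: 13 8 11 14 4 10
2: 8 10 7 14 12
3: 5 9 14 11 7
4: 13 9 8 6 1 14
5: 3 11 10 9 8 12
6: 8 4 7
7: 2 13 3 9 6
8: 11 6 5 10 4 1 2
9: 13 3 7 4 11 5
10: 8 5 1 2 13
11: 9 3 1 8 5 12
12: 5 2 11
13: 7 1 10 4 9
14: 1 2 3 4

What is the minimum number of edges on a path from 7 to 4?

Level 0: 7
Level 1: 2, 3, 6, 9, 13
Level 2: 1, 4, 5, 8, 10, 11, 12, 14
4 first appears at level 2.

2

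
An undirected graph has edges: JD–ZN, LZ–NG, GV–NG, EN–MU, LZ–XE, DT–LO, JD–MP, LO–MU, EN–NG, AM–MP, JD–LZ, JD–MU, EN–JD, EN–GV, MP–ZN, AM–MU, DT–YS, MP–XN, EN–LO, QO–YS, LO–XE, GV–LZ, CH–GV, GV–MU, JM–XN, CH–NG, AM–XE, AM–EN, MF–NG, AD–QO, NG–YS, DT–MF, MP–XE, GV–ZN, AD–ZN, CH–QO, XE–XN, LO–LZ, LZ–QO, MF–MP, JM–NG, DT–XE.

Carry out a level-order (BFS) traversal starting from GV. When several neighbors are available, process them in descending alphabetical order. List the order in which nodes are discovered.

Visit GV; enqueue ZN, NG, MU, LZ, EN, CH → queue [ZN, NG, MU, LZ, EN, CH]
Visit ZN; enqueue MP, JD, AD → queue [NG, MU, LZ, EN, CH, MP, JD, AD]
Visit NG; enqueue YS, MF, JM → queue [MU, LZ, EN, CH, MP, JD, AD, YS, MF, JM]
Visit MU; enqueue LO, AM → queue [LZ, EN, CH, MP, JD, AD, YS, MF, JM, LO, AM]
Visit LZ; enqueue XE, QO → queue [EN, CH, MP, JD, AD, YS, MF, JM, LO, AM, XE, QO]
Visit EN → queue [CH, MP, JD, AD, YS, MF, JM, LO, AM, XE, QO]
Visit CH → queue [MP, JD, AD, YS, MF, JM, LO, AM, XE, QO]
Visit MP; enqueue XN → queue [JD, AD, YS, MF, JM, LO, AM, XE, QO, XN]
Visit JD → queue [AD, YS, MF, JM, LO, AM, XE, QO, XN]
Visit AD → queue [YS, MF, JM, LO, AM, XE, QO, XN]
Visit YS; enqueue DT → queue [MF, JM, LO, AM, XE, QO, XN, DT]
Visit MF → queue [JM, LO, AM, XE, QO, XN, DT]
Visit JM → queue [LO, AM, XE, QO, XN, DT]
Visit LO → queue [AM, XE, QO, XN, DT]
Visit AM → queue [XE, QO, XN, DT]
Visit XE → queue [QO, XN, DT]
Visit QO → queue [XN, DT]
Visit XN → queue [DT]
Visit DT → queue []

GV, ZN, NG, MU, LZ, EN, CH, MP, JD, AD, YS, MF, JM, LO, AM, XE, QO, XN, DT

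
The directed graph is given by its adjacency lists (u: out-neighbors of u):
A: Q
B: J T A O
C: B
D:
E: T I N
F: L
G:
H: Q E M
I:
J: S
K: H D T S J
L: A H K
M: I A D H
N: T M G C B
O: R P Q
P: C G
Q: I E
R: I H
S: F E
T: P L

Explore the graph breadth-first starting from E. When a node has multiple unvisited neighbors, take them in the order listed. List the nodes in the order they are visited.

Visit E; enqueue T, I, N → queue [T, I, N]
Visit T; enqueue P, L → queue [I, N, P, L]
Visit I → queue [N, P, L]
Visit N; enqueue M, G, C, B → queue [P, L, M, G, C, B]
Visit P → queue [L, M, G, C, B]
Visit L; enqueue A, H, K → queue [M, G, C, B, A, H, K]
Visit M; enqueue D → queue [G, C, B, A, H, K, D]
Visit G → queue [C, B, A, H, K, D]
Visit C → queue [B, A, H, K, D]
Visit B; enqueue J, O → queue [A, H, K, D, J, O]
Visit A; enqueue Q → queue [H, K, D, J, O, Q]
Visit H → queue [K, D, J, O, Q]
Visit K; enqueue S → queue [D, J, O, Q, S]
Visit D → queue [J, O, Q, S]
Visit J → queue [O, Q, S]
Visit O; enqueue R → queue [Q, S, R]
Visit Q → queue [S, R]
Visit S; enqueue F → queue [R, F]
Visit R → queue [F]
Visit F → queue []

E, T, I, N, P, L, M, G, C, B, A, H, K, D, J, O, Q, S, R, F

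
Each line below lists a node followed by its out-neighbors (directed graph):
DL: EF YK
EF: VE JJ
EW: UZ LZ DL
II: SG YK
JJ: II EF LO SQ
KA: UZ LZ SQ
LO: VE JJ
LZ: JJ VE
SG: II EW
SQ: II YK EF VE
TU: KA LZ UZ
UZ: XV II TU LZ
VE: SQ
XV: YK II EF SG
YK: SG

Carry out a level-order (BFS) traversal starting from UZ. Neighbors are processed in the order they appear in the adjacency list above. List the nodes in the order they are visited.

UZ -> XV -> II -> TU -> LZ -> YK -> EF -> SG -> KA -> JJ -> VE -> EW -> SQ -> LO -> DL

Visit UZ; enqueue XV, II, TU, LZ → queue [XV, II, TU, LZ]
Visit XV; enqueue YK, EF, SG → queue [II, TU, LZ, YK, EF, SG]
Visit II → queue [TU, LZ, YK, EF, SG]
Visit TU; enqueue KA → queue [LZ, YK, EF, SG, KA]
Visit LZ; enqueue JJ, VE → queue [YK, EF, SG, KA, JJ, VE]
Visit YK → queue [EF, SG, KA, JJ, VE]
Visit EF → queue [SG, KA, JJ, VE]
Visit SG; enqueue EW → queue [KA, JJ, VE, EW]
Visit KA; enqueue SQ → queue [JJ, VE, EW, SQ]
Visit JJ; enqueue LO → queue [VE, EW, SQ, LO]
Visit VE → queue [EW, SQ, LO]
Visit EW; enqueue DL → queue [SQ, LO, DL]
Visit SQ → queue [LO, DL]
Visit LO → queue [DL]
Visit DL → queue []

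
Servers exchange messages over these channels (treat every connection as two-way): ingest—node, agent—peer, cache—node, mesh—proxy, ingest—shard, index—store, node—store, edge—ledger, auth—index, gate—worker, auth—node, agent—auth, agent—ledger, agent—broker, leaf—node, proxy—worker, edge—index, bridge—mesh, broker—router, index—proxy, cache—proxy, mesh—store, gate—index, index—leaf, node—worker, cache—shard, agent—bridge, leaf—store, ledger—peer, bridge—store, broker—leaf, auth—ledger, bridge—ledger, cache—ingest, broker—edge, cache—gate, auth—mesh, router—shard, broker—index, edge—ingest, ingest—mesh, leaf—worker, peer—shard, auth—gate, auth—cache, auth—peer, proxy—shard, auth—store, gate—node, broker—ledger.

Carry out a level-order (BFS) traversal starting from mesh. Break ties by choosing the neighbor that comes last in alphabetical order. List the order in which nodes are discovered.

mesh, store, proxy, ingest, bridge, auth, node, leaf, index, worker, shard, cache, edge, ledger, agent, peer, gate, broker, router

Visit mesh; enqueue store, proxy, ingest, bridge, auth → queue [store, proxy, ingest, bridge, auth]
Visit store; enqueue node, leaf, index → queue [proxy, ingest, bridge, auth, node, leaf, index]
Visit proxy; enqueue worker, shard, cache → queue [ingest, bridge, auth, node, leaf, index, worker, shard, cache]
Visit ingest; enqueue edge → queue [bridge, auth, node, leaf, index, worker, shard, cache, edge]
Visit bridge; enqueue ledger, agent → queue [auth, node, leaf, index, worker, shard, cache, edge, ledger, agent]
Visit auth; enqueue peer, gate → queue [node, leaf, index, worker, shard, cache, edge, ledger, agent, peer, gate]
Visit node → queue [leaf, index, worker, shard, cache, edge, ledger, agent, peer, gate]
Visit leaf; enqueue broker → queue [index, worker, shard, cache, edge, ledger, agent, peer, gate, broker]
Visit index → queue [worker, shard, cache, edge, ledger, agent, peer, gate, broker]
Visit worker → queue [shard, cache, edge, ledger, agent, peer, gate, broker]
Visit shard; enqueue router → queue [cache, edge, ledger, agent, peer, gate, broker, router]
Visit cache → queue [edge, ledger, agent, peer, gate, broker, router]
Visit edge → queue [ledger, agent, peer, gate, broker, router]
Visit ledger → queue [agent, peer, gate, broker, router]
Visit agent → queue [peer, gate, broker, router]
Visit peer → queue [gate, broker, router]
Visit gate → queue [broker, router]
Visit broker → queue [router]
Visit router → queue []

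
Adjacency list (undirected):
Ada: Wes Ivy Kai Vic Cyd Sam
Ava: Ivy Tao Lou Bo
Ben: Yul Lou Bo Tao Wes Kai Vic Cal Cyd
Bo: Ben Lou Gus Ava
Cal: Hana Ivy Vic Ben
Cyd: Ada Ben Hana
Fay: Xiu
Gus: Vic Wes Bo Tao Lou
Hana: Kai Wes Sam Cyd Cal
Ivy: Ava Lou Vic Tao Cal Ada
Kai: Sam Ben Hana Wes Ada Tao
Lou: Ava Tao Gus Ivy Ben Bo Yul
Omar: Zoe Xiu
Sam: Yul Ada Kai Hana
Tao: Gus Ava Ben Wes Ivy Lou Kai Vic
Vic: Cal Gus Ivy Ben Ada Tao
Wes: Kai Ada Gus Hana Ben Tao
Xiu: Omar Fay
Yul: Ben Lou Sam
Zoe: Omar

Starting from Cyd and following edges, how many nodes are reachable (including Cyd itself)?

16

BFS from Cyd visits: Cyd, Ada, Ben, Hana, Wes, Ivy, Kai, Vic, Sam, Yul, Lou, Bo, Tao, Cal, Gus, Ava
Reachable nodes: 16 of 20 total.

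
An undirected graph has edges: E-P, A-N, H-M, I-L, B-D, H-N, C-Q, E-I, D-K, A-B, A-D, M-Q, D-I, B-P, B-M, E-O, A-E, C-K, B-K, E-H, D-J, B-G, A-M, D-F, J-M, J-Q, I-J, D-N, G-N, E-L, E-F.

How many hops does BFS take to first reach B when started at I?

2

Level 0: I
Level 1: D, E, J, L
Level 2: A, B, F, H, K, M, N, O, P, Q
Level 3: C, G
B first appears at level 2.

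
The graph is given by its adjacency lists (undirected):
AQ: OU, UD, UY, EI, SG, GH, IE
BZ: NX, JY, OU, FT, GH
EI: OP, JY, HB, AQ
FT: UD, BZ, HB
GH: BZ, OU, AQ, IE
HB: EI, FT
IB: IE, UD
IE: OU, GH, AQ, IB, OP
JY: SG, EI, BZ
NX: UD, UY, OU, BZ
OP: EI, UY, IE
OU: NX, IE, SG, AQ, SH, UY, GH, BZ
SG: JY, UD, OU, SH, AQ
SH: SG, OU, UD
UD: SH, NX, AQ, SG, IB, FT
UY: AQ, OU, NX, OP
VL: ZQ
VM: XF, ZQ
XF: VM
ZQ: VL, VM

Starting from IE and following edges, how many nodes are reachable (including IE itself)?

16

BFS from IE visits: IE, OU, GH, AQ, IB, OP, NX, SG, SH, UY, BZ, UD, EI, JY, FT, HB
Reachable nodes: 16 of 20 total.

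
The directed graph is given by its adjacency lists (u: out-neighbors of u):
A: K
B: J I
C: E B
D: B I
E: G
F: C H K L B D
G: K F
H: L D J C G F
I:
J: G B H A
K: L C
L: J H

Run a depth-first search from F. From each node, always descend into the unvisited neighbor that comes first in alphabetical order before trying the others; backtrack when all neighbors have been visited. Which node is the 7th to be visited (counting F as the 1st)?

C

Visit F
F → B
B → I
B → J
J → A
A → K
K → C
C → E
E → G
K → L
L → H
H → D

Visit order: F, B, I, J, A, K, C, E, G, L, H, D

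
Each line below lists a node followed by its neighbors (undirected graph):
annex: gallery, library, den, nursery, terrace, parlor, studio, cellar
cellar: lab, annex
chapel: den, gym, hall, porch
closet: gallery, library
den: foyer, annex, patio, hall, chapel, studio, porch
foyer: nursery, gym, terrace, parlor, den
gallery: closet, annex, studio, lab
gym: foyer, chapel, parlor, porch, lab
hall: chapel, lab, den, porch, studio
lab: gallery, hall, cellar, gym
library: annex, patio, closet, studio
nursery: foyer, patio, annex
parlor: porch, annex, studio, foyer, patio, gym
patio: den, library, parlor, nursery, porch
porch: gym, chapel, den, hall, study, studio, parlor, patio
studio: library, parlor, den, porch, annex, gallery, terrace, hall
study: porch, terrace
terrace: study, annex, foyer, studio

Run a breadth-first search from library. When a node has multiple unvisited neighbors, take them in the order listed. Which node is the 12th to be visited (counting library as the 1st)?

porch

Visit library; enqueue annex, patio, closet, studio → queue [annex, patio, closet, studio]
Visit annex; enqueue gallery, den, nursery, terrace, parlor, cellar → queue [patio, closet, studio, gallery, den, nursery, terrace, parlor, cellar]
Visit patio; enqueue porch → queue [closet, studio, gallery, den, nursery, terrace, parlor, cellar, porch]
Visit closet → queue [studio, gallery, den, nursery, terrace, parlor, cellar, porch]
Visit studio; enqueue hall → queue [gallery, den, nursery, terrace, parlor, cellar, porch, hall]
Visit gallery; enqueue lab → queue [den, nursery, terrace, parlor, cellar, porch, hall, lab]
Visit den; enqueue foyer, chapel → queue [nursery, terrace, parlor, cellar, porch, hall, lab, foyer, chapel]
Visit nursery → queue [terrace, parlor, cellar, porch, hall, lab, foyer, chapel]
Visit terrace; enqueue study → queue [parlor, cellar, porch, hall, lab, foyer, chapel, study]
Visit parlor; enqueue gym → queue [cellar, porch, hall, lab, foyer, chapel, study, gym]
Visit cellar → queue [porch, hall, lab, foyer, chapel, study, gym]
Visit porch → queue [hall, lab, foyer, chapel, study, gym]
Visit hall → queue [lab, foyer, chapel, study, gym]
Visit lab → queue [foyer, chapel, study, gym]
Visit foyer → queue [chapel, study, gym]
Visit chapel → queue [study, gym]
Visit study → queue [gym]
Visit gym → queue []

Visit order: library, annex, patio, closet, studio, gallery, den, nursery, terrace, parlor, cellar, porch, hall, lab, foyer, chapel, study, gym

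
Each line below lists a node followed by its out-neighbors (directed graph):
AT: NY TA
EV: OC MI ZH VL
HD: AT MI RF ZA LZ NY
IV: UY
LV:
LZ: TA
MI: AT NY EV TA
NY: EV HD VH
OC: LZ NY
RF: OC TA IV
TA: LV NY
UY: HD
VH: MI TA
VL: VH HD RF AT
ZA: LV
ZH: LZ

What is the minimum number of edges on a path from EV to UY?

4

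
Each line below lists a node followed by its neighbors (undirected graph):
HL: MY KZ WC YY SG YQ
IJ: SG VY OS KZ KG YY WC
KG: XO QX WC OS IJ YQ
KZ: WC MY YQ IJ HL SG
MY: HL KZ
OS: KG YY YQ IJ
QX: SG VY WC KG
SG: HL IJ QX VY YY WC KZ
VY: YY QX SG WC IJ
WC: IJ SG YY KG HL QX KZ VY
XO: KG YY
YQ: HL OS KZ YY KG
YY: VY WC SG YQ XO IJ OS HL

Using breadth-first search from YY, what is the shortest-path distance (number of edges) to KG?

Level 0: YY
Level 1: HL, IJ, OS, SG, VY, WC, XO, YQ
Level 2: KG, KZ, MY, QX
KG first appears at level 2.

2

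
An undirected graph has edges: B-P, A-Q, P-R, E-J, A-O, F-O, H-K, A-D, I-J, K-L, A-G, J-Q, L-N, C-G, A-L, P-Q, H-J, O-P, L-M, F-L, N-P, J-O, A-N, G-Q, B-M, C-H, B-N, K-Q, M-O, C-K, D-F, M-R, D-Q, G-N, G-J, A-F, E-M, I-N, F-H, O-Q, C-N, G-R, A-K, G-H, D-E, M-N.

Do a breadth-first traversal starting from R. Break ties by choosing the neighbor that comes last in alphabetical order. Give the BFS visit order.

R → P → M → G → Q → O → N → B → L → E → J → H → C → A → K → D → F → I

Visit R; enqueue P, M, G → queue [P, M, G]
Visit P; enqueue Q, O, N, B → queue [M, G, Q, O, N, B]
Visit M; enqueue L, E → queue [G, Q, O, N, B, L, E]
Visit G; enqueue J, H, C, A → queue [Q, O, N, B, L, E, J, H, C, A]
Visit Q; enqueue K, D → queue [O, N, B, L, E, J, H, C, A, K, D]
Visit O; enqueue F → queue [N, B, L, E, J, H, C, A, K, D, F]
Visit N; enqueue I → queue [B, L, E, J, H, C, A, K, D, F, I]
Visit B → queue [L, E, J, H, C, A, K, D, F, I]
Visit L → queue [E, J, H, C, A, K, D, F, I]
Visit E → queue [J, H, C, A, K, D, F, I]
Visit J → queue [H, C, A, K, D, F, I]
Visit H → queue [C, A, K, D, F, I]
Visit C → queue [A, K, D, F, I]
Visit A → queue [K, D, F, I]
Visit K → queue [D, F, I]
Visit D → queue [F, I]
Visit F → queue [I]
Visit I → queue []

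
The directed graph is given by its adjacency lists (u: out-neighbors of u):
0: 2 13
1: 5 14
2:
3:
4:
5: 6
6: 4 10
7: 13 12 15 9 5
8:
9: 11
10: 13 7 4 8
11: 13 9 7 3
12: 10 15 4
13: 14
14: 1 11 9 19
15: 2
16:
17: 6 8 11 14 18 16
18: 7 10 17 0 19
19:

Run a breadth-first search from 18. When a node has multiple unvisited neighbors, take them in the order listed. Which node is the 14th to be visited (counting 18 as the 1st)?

6

Visit 18; enqueue 7, 10, 17, 0, 19 → queue [7, 10, 17, 0, 19]
Visit 7; enqueue 13, 12, 15, 9, 5 → queue [10, 17, 0, 19, 13, 12, 15, 9, 5]
Visit 10; enqueue 4, 8 → queue [17, 0, 19, 13, 12, 15, 9, 5, 4, 8]
Visit 17; enqueue 6, 11, 14, 16 → queue [0, 19, 13, 12, 15, 9, 5, 4, 8, 6, 11, 14, 16]
Visit 0; enqueue 2 → queue [19, 13, 12, 15, 9, 5, 4, 8, 6, 11, 14, 16, 2]
Visit 19 → queue [13, 12, 15, 9, 5, 4, 8, 6, 11, 14, 16, 2]
Visit 13 → queue [12, 15, 9, 5, 4, 8, 6, 11, 14, 16, 2]
Visit 12 → queue [15, 9, 5, 4, 8, 6, 11, 14, 16, 2]
Visit 15 → queue [9, 5, 4, 8, 6, 11, 14, 16, 2]
Visit 9 → queue [5, 4, 8, 6, 11, 14, 16, 2]
Visit 5 → queue [4, 8, 6, 11, 14, 16, 2]
Visit 4 → queue [8, 6, 11, 14, 16, 2]
Visit 8 → queue [6, 11, 14, 16, 2]
Visit 6 → queue [11, 14, 16, 2]
Visit 11; enqueue 3 → queue [14, 16, 2, 3]
Visit 14; enqueue 1 → queue [16, 2, 3, 1]
Visit 16 → queue [2, 3, 1]
Visit 2 → queue [3, 1]
Visit 3 → queue [1]
Visit 1 → queue []

Visit order: 18, 7, 10, 17, 0, 19, 13, 12, 15, 9, 5, 4, 8, 6, 11, 14, 16, 2, 3, 1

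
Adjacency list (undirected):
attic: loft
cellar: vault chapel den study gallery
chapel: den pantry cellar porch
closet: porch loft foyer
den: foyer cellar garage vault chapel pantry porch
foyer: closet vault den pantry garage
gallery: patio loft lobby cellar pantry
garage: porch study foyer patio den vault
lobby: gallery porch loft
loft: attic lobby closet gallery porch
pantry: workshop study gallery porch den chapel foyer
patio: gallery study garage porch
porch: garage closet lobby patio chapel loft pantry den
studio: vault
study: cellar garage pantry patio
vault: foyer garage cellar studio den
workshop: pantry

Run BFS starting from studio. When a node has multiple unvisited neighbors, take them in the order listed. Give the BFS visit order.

studio → vault → foyer → garage → cellar → den → closet → pantry → porch → study → patio → chapel → gallery → loft → workshop → lobby → attic

Visit studio; enqueue vault → queue [vault]
Visit vault; enqueue foyer, garage, cellar, den → queue [foyer, garage, cellar, den]
Visit foyer; enqueue closet, pantry → queue [garage, cellar, den, closet, pantry]
Visit garage; enqueue porch, study, patio → queue [cellar, den, closet, pantry, porch, study, patio]
Visit cellar; enqueue chapel, gallery → queue [den, closet, pantry, porch, study, patio, chapel, gallery]
Visit den → queue [closet, pantry, porch, study, patio, chapel, gallery]
Visit closet; enqueue loft → queue [pantry, porch, study, patio, chapel, gallery, loft]
Visit pantry; enqueue workshop → queue [porch, study, patio, chapel, gallery, loft, workshop]
Visit porch; enqueue lobby → queue [study, patio, chapel, gallery, loft, workshop, lobby]
Visit study → queue [patio, chapel, gallery, loft, workshop, lobby]
Visit patio → queue [chapel, gallery, loft, workshop, lobby]
Visit chapel → queue [gallery, loft, workshop, lobby]
Visit gallery → queue [loft, workshop, lobby]
Visit loft; enqueue attic → queue [workshop, lobby, attic]
Visit workshop → queue [lobby, attic]
Visit lobby → queue [attic]
Visit attic → queue []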